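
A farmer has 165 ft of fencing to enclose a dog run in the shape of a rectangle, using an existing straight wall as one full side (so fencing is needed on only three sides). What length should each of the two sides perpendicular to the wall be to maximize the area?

Let the sides perpendicular to the wall have length x and the parallel side y, so 2x + y = 165 and the area is A = xy = x(165 − 2x).
A'(x) = 165 − 4x = 0 gives x = 165/4, and A''(x) = −4 < 0 confirms a maximum.
Then y = 165 − 2·165/4 = 165/2 and A = 27225/8.

165/4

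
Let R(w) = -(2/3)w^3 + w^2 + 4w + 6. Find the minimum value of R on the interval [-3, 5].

-97/3

Differentiating, R'(w) = -2w^2 + 2w + 4; which vanishes at w = -1 and w = 2.
Candidates: R(-3) = 21,  R(-1) = 11/3,  R(2) = 38/3,  R(5) = -97/3.
So the minimum is R(5) = -97/3.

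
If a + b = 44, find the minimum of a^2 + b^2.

With a + b = 44, a^2 + b^2 = a^2 + (44 − a)^2.
The derivative 2a − 2(44 − a) = 4a − 88 vanishes at a = 22; second derivative 4 > 0, a minimum.
The minimum is 2·(22)^2 = 968.

968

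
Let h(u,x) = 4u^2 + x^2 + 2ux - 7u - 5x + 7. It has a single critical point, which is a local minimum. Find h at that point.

∂h/∂u = 8u + 2x - 7 = 0 and ∂h/∂x = 2u + 2x - 5 = 0, so (u, x) = (1/3, 13/6).
The Hessian has h_{uu} = 8, h_{xx} = 2, h_{ux} = 2, giving D = 12 > 0 with h_{uu} > 0, so the point is a local minimum.
h(1/3, 13/6) = 5/12.

5/12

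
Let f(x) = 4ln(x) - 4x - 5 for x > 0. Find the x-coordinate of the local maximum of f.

1

f'(x) = 4/x − 4 = 0 gives x = 1.
f''(x) = -4/x², which is negative for x > 0, so this is a local maximum.
f(1) = 4·ln(1) - 4 - 5 ≈ -9.0000.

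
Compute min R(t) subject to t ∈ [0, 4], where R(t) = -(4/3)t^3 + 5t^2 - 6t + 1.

-85/3

R'(t) = -4t^2 + 10t - 6, which vanishes at t = 1 and t = 3/2.
Candidates: R(0) = 1, R(1) = -4/3, R(3/2) = -5/4, R(4) = -85/3.
Hence the absolute minimum is -85/3 at t = 4.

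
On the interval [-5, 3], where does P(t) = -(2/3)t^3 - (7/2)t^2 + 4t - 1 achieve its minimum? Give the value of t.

3

The derivative is -2t^2 - 7t + 4, which vanishes at t = -4 and t = 1/2.
Evaluating at the critical points and endpoints: P(-5) = -151/6, P(-4) = -91/3, P(1/2) = 1/24, P(3) = -77/2.
So the minimum is P(3) = -77/2.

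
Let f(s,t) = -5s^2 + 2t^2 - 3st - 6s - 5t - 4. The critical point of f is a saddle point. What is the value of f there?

∂f/∂s = -10s - 3t - 6 = 0 and ∂f/∂t = -3s + 4t - 5 = 0, so (s, t) = (-39/49, 32/49).
The Hessian has f_{ss} = -10, f_{tt} = 4, f_{st} = -3, giving D = -49 < 0, so the point is a saddle point.
f(-39/49, 32/49) = -159/49.

-159/49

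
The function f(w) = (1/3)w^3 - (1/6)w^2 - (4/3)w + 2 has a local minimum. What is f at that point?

f'(w) = w^2 - (1/3)w - 4/3 = 0 at w = -1, 4/3.
Second-derivative test with f''(w) = 2w - 1/3: f''(-1) = -7/3 < 0 ⇒ local maximum; f''(4/3) = 7/3 > 0 ⇒ local minimum.
The local minimum is f(4/3) = 58/81.

58/81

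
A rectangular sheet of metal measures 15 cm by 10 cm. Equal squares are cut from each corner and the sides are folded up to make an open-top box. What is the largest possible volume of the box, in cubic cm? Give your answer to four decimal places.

132.0382

With cut size x, the volume is V(x) = x(15 − 2x)(10 − 2x) for 0 < x < 5.
V'(x) = 12x^2 − 100x + 150. Setting V'(x) = 0 gives x ≈ 1.9619 (the root in (0, 5)).
V''(x) = 24x − 100 is negative there, so this is the maximum; V ≈ 132.0382.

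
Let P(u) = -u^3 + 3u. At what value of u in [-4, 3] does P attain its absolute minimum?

3

Differentiating, P'(u) = -3u^2 + 3; which vanishes at u = -1 and u = 1.
Compare values at every candidate in [-4, 3]: P(-4) = 52, P(-1) = -2, P(1) = 2, P(3) = -18.
Hence the absolute minimum is -18 at u = 3.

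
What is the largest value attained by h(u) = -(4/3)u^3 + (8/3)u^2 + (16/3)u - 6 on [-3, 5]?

38

The derivative is -4u^2 + (16/3)u + 16/3, which vanishes at u = -2/3 and u = 2.
Evaluating at the critical points and endpoints: h(-3) = 38; h(-2/3) = -646/81; h(2) = 14/3; h(5) = -238/3.
Hence the absolute maximum is 38 at u = -3.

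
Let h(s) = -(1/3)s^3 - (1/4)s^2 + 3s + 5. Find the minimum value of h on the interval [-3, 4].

-25/3

Differentiating, h'(s) = -s^2 - (1/2)s + 3; which vanishes at s = -2 and s = 3/2.
Compare values at every candidate in [-3, 4]: h(-3) = 11/4, h(-2) = 2/3, h(3/2) = 125/16, h(4) = -25/3.
The minimum over the interval is -25/3, attained at s = 4.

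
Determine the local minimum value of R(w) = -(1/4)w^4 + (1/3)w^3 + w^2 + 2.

2

R'(w) = -w^3 + w^2 + 2w. Setting R'(w) = 0 gives w ∈ {-1, 0, 2}.
Since R''(w) = -3w^2 + 2w + 2, we get R''(-1) = -3 < 0 ⇒ local maximum; R''(0) = 2 > 0 ⇒ local minimum; R''(2) = -6 < 0 ⇒ local maximum.
So the local minimum value is R(0) = 2.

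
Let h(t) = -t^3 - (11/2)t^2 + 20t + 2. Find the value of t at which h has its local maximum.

4/3

h'(t) = -3t^2 - 11t + 20 = 0 at t = -5, 4/3.
Since h''(t) = -6t - 11, we get h''(-5) = 19 > 0 ⇒ local minimum; h''(4/3) = -19 < 0 ⇒ local maximum.
So the local maximum value is h(4/3) = 446/27.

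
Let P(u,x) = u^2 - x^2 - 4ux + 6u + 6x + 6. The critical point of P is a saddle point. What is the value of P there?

∂P/∂u = 2u - 4x + 6 = 0 and ∂P/∂x = -4u - 2x + 6 = 0, so (u, x) = (3/5, 9/5).
The Hessian has P_{uu} = 2, P_{xx} = -2, P_{ux} = -4, giving D = -20 < 0, so the point is a saddle point.
P(3/5, 9/5) = 66/5.

66/5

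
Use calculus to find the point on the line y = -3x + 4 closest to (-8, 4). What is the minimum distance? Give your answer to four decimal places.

7.5895

Minimize D(x)^2 = (x + 8)^2 + (-3x)^2.
d/dx[D^2] = 2(x + 8) + 2·(-3)·(-3x) = 0 ⇒ x = -4/5.
Then y = 32/5 and the distance is √(288/5) ≈ 7.5895.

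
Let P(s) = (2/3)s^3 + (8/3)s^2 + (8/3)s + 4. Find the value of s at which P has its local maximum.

-2

Critical points: P'(s) = 2s^2 + (16/3)s + 8/3 vanishes at s = -2, -2/3.
Since P''(s) = 4s + 16/3, we get P''(-2) = -8/3 < 0 ⇒ local maximum; P''(-2/3) = 8/3 > 0 ⇒ local minimum.
So the local maximum value is P(-2) = 4.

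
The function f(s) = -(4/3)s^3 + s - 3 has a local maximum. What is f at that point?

f'(s) = -4s^2 + 1. Setting f'(s) = 0 gives s ∈ {-1/2, 1/2}.
Since f''(s) = -8s, we get f''(-1/2) = 4 > 0 ⇒ local minimum; f''(1/2) = -4 < 0 ⇒ local maximum.
So the local maximum value is f(1/2) = -8/3.

-8/3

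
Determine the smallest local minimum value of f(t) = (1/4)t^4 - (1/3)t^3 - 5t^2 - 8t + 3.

-199/3

f'(t) = t^3 - t^2 - 10t - 8 = 0 at t = -2, -1, 4.
Since f''(t) = 3t^2 - 2t - 10, we get f''(-2) = 6 > 0 ⇒ local minimum; f''(-1) = -5 < 0 ⇒ local maximum; f''(4) = 30 > 0 ⇒ local minimum.
The smallest local minimum is f(4) = -199/3.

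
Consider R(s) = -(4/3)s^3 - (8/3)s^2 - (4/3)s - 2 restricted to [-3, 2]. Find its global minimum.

The derivative is -4s^2 - (16/3)s - 4/3, which vanishes at s = -1 and s = -1/3.
Compare values at every candidate in [-3, 2]: R(-3) = 14; R(-1) = -2; R(-1/3) = -146/81; R(2) = -26.
The minimum over the interval is -26, attained at s = 2.

-26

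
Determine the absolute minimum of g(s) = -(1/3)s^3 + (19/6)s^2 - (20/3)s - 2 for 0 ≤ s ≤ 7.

The derivative is -s^2 + (19/3)s - 20/3, which vanishes at s = 4/3 and s = 5.
Evaluating at the critical points and endpoints: g(0) = -2,  g(4/3) = -490/81,  g(5) = 13/6,  g(7) = -47/6.
Hence the absolute minimum is -47/6 at s = 7.

-47/6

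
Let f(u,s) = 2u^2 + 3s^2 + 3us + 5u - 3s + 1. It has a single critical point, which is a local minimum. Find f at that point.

∂f/∂u = 4u + 3s + 5 = 0 and ∂f/∂s = 3u + 6s - 3 = 0, so (u, s) = (-13/5, 9/5).
The Hessian has f_{uu} = 4, f_{ss} = 6, f_{us} = 3, giving D = 15 > 0 with f_{uu} > 0, so the point is a local minimum.
f(-13/5, 9/5) = -41/5.

-41/5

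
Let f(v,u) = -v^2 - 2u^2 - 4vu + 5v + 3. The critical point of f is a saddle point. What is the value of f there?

-13/4

∂f/∂v = -2v - 4u + 5 = 0 and ∂f/∂u = -4v - 4u = 0, so (v, u) = (-5/2, 5/2).
The Hessian has f_{vv} = -2, f_{uu} = -4, f_{vu} = -4, giving D = -8 < 0, so the point is a saddle point.
f(-5/2, 5/2) = -13/4.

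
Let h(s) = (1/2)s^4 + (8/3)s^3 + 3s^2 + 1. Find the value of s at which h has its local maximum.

Critical points: h'(s) = 2s^3 + 8s^2 + 6s vanishes at s = -3, -1, 0.
Since h''(s) = 6s^2 + 16s + 6, we get h''(-3) = 12 > 0 ⇒ local minimum; h''(-1) = -4 < 0 ⇒ local maximum; h''(0) = 6 > 0 ⇒ local minimum.
So the local maximum value is h(-1) = 11/6.

-1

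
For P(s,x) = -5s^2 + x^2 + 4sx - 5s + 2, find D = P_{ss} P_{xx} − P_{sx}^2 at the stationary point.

-36

∂P/∂s = -10s + 4x - 5 = 0 and ∂P/∂x = 4s + 2x = 0, so (s, x) = (-5/18, 5/9).
The Hessian has P_{ss} = -10, P_{xx} = 2, P_{sx} = 4, giving D = -36 < 0, so the point is a saddle point.
D = (-10)·(2) − (4)^2 = -36.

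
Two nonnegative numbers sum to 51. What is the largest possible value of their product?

With x + y = 51, the product is P(x) = x(51 − x).
P'(x) = 51 − 2x = 0 gives x = 51/2; P'' = −2 < 0, so this is the maximum.
P = 51/2·51/2 = 2601/4.

2601/4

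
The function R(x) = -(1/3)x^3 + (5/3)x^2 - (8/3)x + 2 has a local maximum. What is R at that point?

R'(x) = -x^2 + (10/3)x - 8/3. Setting R'(x) = 0 gives x ∈ {4/3, 2}.
R''(x) = -2x + 10/3. R''(4/3) = 2/3 > 0 ⇒ local minimum; R''(2) = -2/3 < 0 ⇒ local maximum.
The local maximum is R(2) = 2/3.

2/3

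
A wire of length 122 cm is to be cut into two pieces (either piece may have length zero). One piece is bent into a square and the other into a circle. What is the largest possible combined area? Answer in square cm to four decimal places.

1184.4311

Let x be the length used for the square. Square side x/4; circle radius (122−x)/(2π).
A(x) = (x/4)² + π·((122−x)/(2π))² = x²/16 + (122−x)²/(4π) for 0 ≤ x ≤ 122. A'(x) = x/8 − (122−x)/(2π) = 0 gives x = 4·122/(π+4) ≈ 68.3321.
A'' > 0, so the interior critical point is a minimum; the maximum is at an endpoint. A(0) = 1184.4311 and A(122) = 930.2500, so the largest area is 1184.4311.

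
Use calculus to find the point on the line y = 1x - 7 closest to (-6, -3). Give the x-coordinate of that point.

Minimize D(x)^2 = (x + 6)^2 + (x - 4)^2.
d/dx[D^2] = 2(x + 6) + 2·1·(x - 4) = 0 ⇒ x = -1.
Then y = -8 and the distance is √(50) ≈ 7.0711.

-1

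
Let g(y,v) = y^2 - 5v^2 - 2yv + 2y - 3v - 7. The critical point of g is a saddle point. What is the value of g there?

-191/24

∂g/∂y = 2y - 2v + 2 = 0 and ∂g/∂v = -2y - 10v - 3 = 0, so (y, v) = (-13/12, -1/12).
The Hessian has g_{yy} = 2, g_{vv} = -10, g_{yv} = -2, giving D = -24 < 0, so the point is a saddle point.
g(-13/12, -1/12) = -191/24.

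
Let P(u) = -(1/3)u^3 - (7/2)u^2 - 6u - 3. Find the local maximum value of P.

-1/6

P'(u) = -u^2 - 7u - 6 = 0 at u = -6, -1.
P''(u) = -2u - 7. P''(-6) = 5 > 0 ⇒ local minimum; P''(-1) = -5 < 0 ⇒ local maximum.
The local maximum is P(-1) = -1/6.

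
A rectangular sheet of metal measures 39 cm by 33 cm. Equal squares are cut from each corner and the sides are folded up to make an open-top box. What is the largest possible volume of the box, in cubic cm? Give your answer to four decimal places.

With cut size x, the volume is V(x) = x(39 − 2x)(33 − 2x) for 0 < x < 16.5.
V'(x) = 12x^2 − 288x + 1287. Setting V'(x) = 0 gives x ≈ 5.9378 (the root in (0, 16.5)).
V''(x) = 24x − 288 is negative there, so this is the maximum; V ≈ 3402.2803.

3402.2803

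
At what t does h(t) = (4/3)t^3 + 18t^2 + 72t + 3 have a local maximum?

h'(t) = 4t^2 + 36t + 72 = 0 at t = -6, -3.
h''(t) = 8t + 36. h''(-6) = -12 < 0 ⇒ local maximum; h''(-3) = 12 > 0 ⇒ local minimum.
Thus h has its local maximum at t = -6, with value -69.

-6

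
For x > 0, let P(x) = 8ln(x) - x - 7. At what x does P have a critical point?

P'(x) = 8/x − 1 = 0 gives x = 8.
P''(x) = -8/x², which is negative for x > 0, so this is a local maximum.
P(8) = 8·ln(8) - 8 - 7 ≈ 1.6355.

8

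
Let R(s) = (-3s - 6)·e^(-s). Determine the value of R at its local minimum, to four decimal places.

-8.1548

Differentiating with the product rule gives R'(s) = (3s + 3)·e^(-s). Since e^(-s) > 0, the only critical point is s = -1.
R''(-1) has the same sign as 3 > 0, so this is a local minimum.
R(-1) = (-3)·e^(1) ≈ -8.1548.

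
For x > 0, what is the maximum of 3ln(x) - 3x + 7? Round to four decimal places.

R'(x) = 3/x − 3 = 0 gives x = 1.
R''(x) = -3/x², which is negative for x > 0, so this is a local maximum.
R(1) = 3·ln(1) - 3 + 7 ≈ 4.0000.

4.0000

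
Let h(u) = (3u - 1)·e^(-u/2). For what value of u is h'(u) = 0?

By the product rule, h'(u) = (-(3/2)u + 7/2)·e^(-u/2). Since e^(-u/2) > 0, the only critical point is u = 7/3.
h''(7/3) has the same sign as -3/2 < 0, so this is a local maximum.
h(7/3) = (6)·e^(-7/6) ≈ 1.8684.

7/3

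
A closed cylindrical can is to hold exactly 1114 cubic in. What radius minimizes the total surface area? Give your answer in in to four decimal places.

5.6178

With radius r and height h, πr²h = 1114 so h = 1114/(πr²), and S(r) = 2πr² + 2πrh = 2πr² + 2·1114/r.
S'(r) = 4πr − 2·1114/r² = 0 ⇒ r³ = 1114/(2π), so r ≈ 5.6178 and h = 2r ≈ 11.2357.
S''(r) = 4π + 4·1114/r³ > 0, so this is the minimum; S ≈ 594.8918.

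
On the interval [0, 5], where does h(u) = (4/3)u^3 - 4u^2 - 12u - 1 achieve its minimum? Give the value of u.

The derivative is 4u^2 - 8u - 12, whose only zero in [0, 5] is u = 3.
Candidates: h(0) = -1,  h(3) = -37,  h(5) = 17/3.
The minimum over the interval is -37, attained at u = 3.

3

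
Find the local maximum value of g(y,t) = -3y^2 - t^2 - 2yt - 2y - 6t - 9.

∂g/∂y = -6y - 2t - 2 = 0 and ∂g/∂t = -2y - 2t - 6 = 0, so (y, t) = (1, -4).
The Hessian has g_{yy} = -6, g_{tt} = -2, g_{yt} = -2, giving D = 8 > 0 with g_{yy} < 0, so the point is a local maximum.
g(1, -4) = 2.

2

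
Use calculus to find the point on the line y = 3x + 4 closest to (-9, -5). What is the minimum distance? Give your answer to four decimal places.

5.6921

Minimize D(x)^2 = (x + 9)^2 + (3x + 9)^2.
d/dx[D^2] = 2(x + 9) + 2·3·(3x + 9) = 0 ⇒ x = -18/5.
Then y = -34/5 and the distance is √(162/5) ≈ 5.6921.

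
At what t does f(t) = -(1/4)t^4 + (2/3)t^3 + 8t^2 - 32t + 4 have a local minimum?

f'(t) = -t^3 + 2t^2 + 16t - 32 = 0 at t = -4, 2, 4.
f''(t) = -3t^2 + 4t + 16. f''(-4) = -48 < 0 ⇒ local maximum; f''(2) = 12 > 0 ⇒ local minimum; f''(4) = -16 < 0 ⇒ local maximum.
The local minimum is f(2) = -80/3.

2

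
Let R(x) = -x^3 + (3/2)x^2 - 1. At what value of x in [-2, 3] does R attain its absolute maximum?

Differentiating, R'(x) = -3x^2 + 3x; which vanishes at x = 0 and x = 1.
Candidates: R(-2) = 13; R(0) = -1; R(1) = -1/2; R(3) = -29/2.
Hence the absolute maximum is 13 at x = -2.

-2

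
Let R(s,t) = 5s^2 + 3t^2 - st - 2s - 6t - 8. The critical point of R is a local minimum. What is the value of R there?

-676/59

∂R/∂s = 10s - t - 2 = 0 and ∂R/∂t = -s + 6t - 6 = 0, so (s, t) = (18/59, 62/59).
The Hessian has R_{ss} = 10, R_{tt} = 6, R_{st} = -1, giving D = 59 > 0 with R_{ss} > 0, so the point is a local minimum.
R(18/59, 62/59) = -676/59.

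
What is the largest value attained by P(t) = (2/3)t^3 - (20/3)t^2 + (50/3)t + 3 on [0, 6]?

P'(t) = 2t^2 - (40/3)t + 50/3, which vanishes at t = 5/3 and t = 5.
Evaluating at the critical points and endpoints: P(0) = 3, P(5/3) = 1243/81, P(5) = 3, P(6) = 7.
Hence the absolute maximum is 1243/81 at t = 5/3.

1243/81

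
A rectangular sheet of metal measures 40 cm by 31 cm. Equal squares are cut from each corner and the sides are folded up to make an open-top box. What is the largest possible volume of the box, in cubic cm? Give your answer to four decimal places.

3195.6107

With cut size x, the volume is V(x) = x(40 − 2x)(31 − 2x) for 0 < x < 15.5.
V'(x) = 12x^2 − 284x + 1240. Setting V'(x) = 0 gives x ≈ 5.7757 (the root in (0, 15.5)).
V''(x) = 24x − 284 is negative there, so this is the maximum; V ≈ 3195.6107.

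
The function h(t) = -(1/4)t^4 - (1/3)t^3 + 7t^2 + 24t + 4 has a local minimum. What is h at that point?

h'(t) = -t^3 - t^2 + 14t + 24. Setting h'(t) = 0 gives t ∈ {-3, -2, 4}.
Second-derivative test with h''(t) = -3t^2 - 2t + 14: h''(-3) = -7 < 0 ⇒ local maximum; h''(-2) = 6 > 0 ⇒ local minimum; h''(4) = -42 < 0 ⇒ local maximum.
The local minimum is h(-2) = -52/3.

-52/3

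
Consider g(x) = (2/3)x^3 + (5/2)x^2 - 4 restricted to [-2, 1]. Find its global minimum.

The derivative is 2x^2 + 5x, whose only zero in [-2, 1] is x = 0.
Compare values at every candidate in [-2, 1]: g(-2) = 2/3; g(0) = -4; g(1) = -5/6.
So the minimum is g(0) = -4.

-4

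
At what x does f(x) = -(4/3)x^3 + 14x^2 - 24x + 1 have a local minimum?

1

f'(x) = -4x^2 + 28x - 24 = 0 at x = 1, 6.
Second-derivative test with f''(x) = -8x + 28: f''(1) = 20 > 0 ⇒ local minimum; f''(6) = -20 < 0 ⇒ local maximum.
Thus f has its local minimum at x = 1, with value -31/3.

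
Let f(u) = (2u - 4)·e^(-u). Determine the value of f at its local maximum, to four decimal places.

f'(u) = 2·e^(-u) + (2u - 4)·(-1)·e^(-u) = (-2u + 6)·e^(-u). Since e^(-u) > 0, the only critical point is u = 3.
f''(3) has the same sign as -2 < 0, so this is a local maximum.
f(3) = (2)·e^(-3) ≈ 0.0996.

0.0996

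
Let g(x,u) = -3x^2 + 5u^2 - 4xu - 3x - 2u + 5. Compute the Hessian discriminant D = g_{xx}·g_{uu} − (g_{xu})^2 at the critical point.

∂g/∂x = -6x - 4u - 3 = 0 and ∂g/∂u = -4x + 10u - 2 = 0, so (x, u) = (-1/2, 0).
The Hessian has g_{xx} = -6, g_{uu} = 10, g_{xu} = -4, giving D = -76 < 0, so the point is a saddle point.
D = (-6)·(10) − (-4)^2 = -76.

-76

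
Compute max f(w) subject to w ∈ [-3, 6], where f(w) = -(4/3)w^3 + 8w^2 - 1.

f'(w) = -4w^2 + 16w, which vanishes at w = 0 and w = 4.
Compare values at every candidate in [-3, 6]: f(-3) = 107; f(0) = -1; f(4) = 125/3; f(6) = -1.
Hence the absolute maximum is 107 at w = -3.

107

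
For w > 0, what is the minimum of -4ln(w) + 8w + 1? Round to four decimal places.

P'(w) = -4/w + 8 = 0 gives w = 1/2.
P''(w) = 4/w², which is positive for w > 0, so this is a local minimum.
P(1/2) = -4·ln(1/2) + 4 + 1 ≈ 7.7726.

7.7726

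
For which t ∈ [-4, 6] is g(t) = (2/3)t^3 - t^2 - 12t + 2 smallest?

g'(t) = 2t^2 - 2t - 12, which vanishes at t = -2 and t = 3.
Compare values at every candidate in [-4, 6]: g(-4) = -26/3, g(-2) = 50/3, g(3) = -25, g(6) = 38.
Hence the absolute minimum is -25 at t = 3.

3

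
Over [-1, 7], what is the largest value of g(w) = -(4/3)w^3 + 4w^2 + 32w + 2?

Differentiating, g'(w) = -4w^2 + 8w + 32; whose only zero in [-1, 7] is w = 4.
Compare values at every candidate in [-1, 7]: g(-1) = -74/3,  g(4) = 326/3,  g(7) = -106/3.
Hence the absolute maximum is 326/3 at w = 4.

326/3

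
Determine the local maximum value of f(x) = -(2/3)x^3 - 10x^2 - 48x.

f'(x) = -2x^2 - 20x - 48 = 0 at x = -6, -4.
f''(x) = -4x - 20. f''(-6) = 4 > 0 ⇒ local minimum; f''(-4) = -4 < 0 ⇒ local maximum.
So the local maximum value is f(-4) = 224/3.

224/3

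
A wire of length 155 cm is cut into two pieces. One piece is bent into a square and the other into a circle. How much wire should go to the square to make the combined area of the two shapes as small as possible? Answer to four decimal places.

Let x be the length used for the square. Square side x/4; circle radius (155−x)/(2π).
A(x) = (x/4)² + π·((155−x)/(2π))² = x²/16 + (155−x)²/(4π) for 0 ≤ x ≤ 155. A'(x) = x/8 − (155−x)/(2π) = 0 gives x = 4·155/(π+4) ≈ 86.8154.
A'' = 1/8 + 1/(2π) > 0, so this gives the minimum combined area; x ≈ 86.8154 cm to the square.

86.8154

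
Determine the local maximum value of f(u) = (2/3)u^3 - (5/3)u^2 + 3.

f'(u) = 2u^2 - (10/3)u. Setting f'(u) = 0 gives u ∈ {0, 5/3}.
Second-derivative test with f''(u) = 4u - 10/3: f''(0) = -10/3 < 0 ⇒ local maximum; f''(5/3) = 10/3 > 0 ⇒ local minimum.
The local maximum is f(0) = 3.

3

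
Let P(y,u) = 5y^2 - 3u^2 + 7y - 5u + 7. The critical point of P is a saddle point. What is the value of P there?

199/30

∂P/∂y = 10y + 7 = 0 and ∂P/∂u = -6u - 5 = 0, so (y, u) = (-7/10, -5/6).
The Hessian has P_{yy} = 10, P_{uu} = -6, P_{yu} = 0, giving D = -60 < 0, so the point is a saddle point.
P(-7/10, -5/6) = 199/30.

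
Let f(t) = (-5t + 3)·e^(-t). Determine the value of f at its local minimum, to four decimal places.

-1.0095

f'(t) = (-5)·e^(-t) + (-5t + 3)·(-1)·e^(-t) = (5t - 8)·e^(-t). Since e^(-t) > 0, the only critical point is t = 8/5.
f''(8/5) has the same sign as 5 > 0, so this is a local minimum.
f(8/5) = (-5)·e^(-8/5) ≈ -1.0095.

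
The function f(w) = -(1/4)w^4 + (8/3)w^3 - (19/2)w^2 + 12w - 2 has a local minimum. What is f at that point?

1/4

f'(w) = -w^3 + 8w^2 - 19w + 12. Setting f'(w) = 0 gives w ∈ {1, 3, 4}.
f''(w) = -3w^2 + 16w - 19. f''(1) = -6 < 0 ⇒ local maximum; f''(3) = 2 > 0 ⇒ local minimum; f''(4) = -3 < 0 ⇒ local maximum.
Thus f has its local minimum at w = 3, with value 1/4.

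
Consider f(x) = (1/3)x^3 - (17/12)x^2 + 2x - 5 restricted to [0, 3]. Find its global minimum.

The derivative is x^2 - (17/6)x + 2, which vanishes at x = 4/3 and x = 3/2.
Evaluating at the critical points and endpoints: f(0) = -5; f(4/3) = -329/81; f(3/2) = -65/16; f(3) = -11/4.
So the minimum is f(0) = -5.

-5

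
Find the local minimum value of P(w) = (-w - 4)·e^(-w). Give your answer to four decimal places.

P'(w) = (-1)·e^(-w) + (-w - 4)·(-1)·e^(-w) = (w + 3)·e^(-w). Since e^(-w) > 0, the only critical point is w = -3.
P''(-3) has the same sign as 1 > 0, so this is a local minimum.
P(-3) = (-1)·e^(3) ≈ -20.0855.

-20.0855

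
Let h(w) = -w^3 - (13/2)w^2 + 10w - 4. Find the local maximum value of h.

-14/27

Critical points: h'(w) = -3w^2 - 13w + 10 vanishes at w = -5, 2/3.
Second-derivative test with h''(w) = -6w - 13: h''(-5) = 17 > 0 ⇒ local minimum; h''(2/3) = -17 < 0 ⇒ local maximum.
The local maximum is h(2/3) = -14/27.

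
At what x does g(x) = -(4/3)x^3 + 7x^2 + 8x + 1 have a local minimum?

g'(x) = -4x^2 + 14x + 8 = 0 at x = -1/2, 4.
Second-derivative test with g''(x) = -8x + 14: g''(-1/2) = 18 > 0 ⇒ local minimum; g''(4) = -18 < 0 ⇒ local maximum.
Thus g has its local minimum at x = -1/2, with value -13/12.

-1/2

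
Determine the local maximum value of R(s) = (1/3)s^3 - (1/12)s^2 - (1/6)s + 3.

Critical points: R'(s) = s^2 - (1/6)s - 1/6 vanishes at s = -1/3, 1/2.
Second-derivative test with R''(s) = 2s - 1/6: R''(-1/3) = -5/6 < 0 ⇒ local maximum; R''(1/2) = 5/6 > 0 ⇒ local minimum.
So the local maximum value is R(-1/3) = 983/324.

983/324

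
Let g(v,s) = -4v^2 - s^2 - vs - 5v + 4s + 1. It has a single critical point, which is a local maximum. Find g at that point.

∂g/∂v = -8v - s - 5 = 0 and ∂g/∂s = -v - 2s + 4 = 0, so (v, s) = (-14/15, 37/15).
The Hessian has g_{vv} = -8, g_{ss} = -2, g_{vs} = -1, giving D = 15 > 0 with g_{vv} < 0, so the point is a local maximum.
g(-14/15, 37/15) = 124/15.

124/15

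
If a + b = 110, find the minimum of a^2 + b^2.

6050

With a + b = 110, a^2 + b^2 = a^2 + (110 − a)^2.
The derivative 2a − 2(110 − a) = 4a − 220 vanishes at a = 55; second derivative 4 > 0, a minimum.
The minimum is 2·(55)^2 = 6050.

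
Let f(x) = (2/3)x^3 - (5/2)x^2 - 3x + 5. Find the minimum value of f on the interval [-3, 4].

Differentiating, f'(x) = 2x^2 - 5x - 3; which vanishes at x = -1/2 and x = 3.
Candidates: f(-3) = -53/2; f(-1/2) = 139/24; f(3) = -17/2; f(4) = -13/3.
So the minimum is f(-3) = -53/2.

-53/2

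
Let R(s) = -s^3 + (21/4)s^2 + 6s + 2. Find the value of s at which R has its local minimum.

-1/2

R'(s) = -3s^2 + (21/2)s + 6 = 0 at s = -1/2, 4.
R''(s) = -6s + 21/2. R''(-1/2) = 27/2 > 0 ⇒ local minimum; R''(4) = -27/2 < 0 ⇒ local maximum.
Thus R has its local minimum at s = -1/2, with value 7/16.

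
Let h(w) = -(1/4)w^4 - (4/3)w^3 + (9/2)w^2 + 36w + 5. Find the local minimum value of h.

h'(w) = -w^3 - 4w^2 + 9w + 36. Setting h'(w) = 0 gives w ∈ {-4, -3, 3}.
Since h''(w) = -3w^2 - 8w + 9, we get h''(-4) = -7 < 0 ⇒ local maximum; h''(-3) = 6 > 0 ⇒ local minimum; h''(3) = -42 < 0 ⇒ local maximum.
Thus h has its local minimum at w = -3, with value -187/4.

-187/4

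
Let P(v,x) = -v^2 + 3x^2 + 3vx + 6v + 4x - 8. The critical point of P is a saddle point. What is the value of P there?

-148/21

∂P/∂v = -2v + 3x + 6 = 0 and ∂P/∂x = 3v + 6x + 4 = 0, so (v, x) = (8/7, -26/21).
The Hessian has P_{vv} = -2, P_{xx} = 6, P_{vx} = 3, giving D = -21 < 0, so the point is a saddle point.
P(8/7, -26/21) = -148/21.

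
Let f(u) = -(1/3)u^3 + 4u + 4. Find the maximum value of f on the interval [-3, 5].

28/3

The derivative is -u^2 + 4, which vanishes at u = -2 and u = 2.
Compare values at every candidate in [-3, 5]: f(-3) = 1, f(-2) = -4/3, f(2) = 28/3, f(5) = -53/3.
So the maximum is f(2) = 28/3.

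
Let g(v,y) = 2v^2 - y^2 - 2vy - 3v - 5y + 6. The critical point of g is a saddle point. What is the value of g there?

143/12

∂g/∂v = 4v - 2y - 3 = 0 and ∂g/∂y = -2v - 2y - 5 = 0, so (v, y) = (-1/3, -13/6).
The Hessian has g_{vv} = 4, g_{yy} = -2, g_{vy} = -2, giving D = -12 < 0, so the point is a saddle point.
g(-1/3, -13/6) = 143/12.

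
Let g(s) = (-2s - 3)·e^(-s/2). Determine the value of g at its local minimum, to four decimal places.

g'(s) = (-2)·e^(-s/2) + (-2s - 3)·(-1/2)·e^(-s/2) = (s - 1/2)·e^(-s/2). Since e^(-s/2) > 0, the only critical point is s = 1/2.
g''(1/2) has the same sign as 1 > 0, so this is a local minimum.
g(1/2) = (-4)·e^(-1/4) ≈ -3.1152.

-3.1152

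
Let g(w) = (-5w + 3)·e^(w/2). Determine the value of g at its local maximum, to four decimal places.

4.9659

By the product rule, g'(w) = (-(5/2)w - 7/2)·e^(w/2). Since e^(w/2) > 0, the only critical point is w = -7/5.
g''(-7/5) has the same sign as -5/2 < 0, so this is a local maximum.
g(-7/5) = (10)·e^(-7/10) ≈ 4.9659.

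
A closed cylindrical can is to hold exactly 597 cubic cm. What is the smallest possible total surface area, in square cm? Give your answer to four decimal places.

392.4920

With radius r and height h, πr²h = 597 so h = 597/(πr²), and S(r) = 2πr² + 2πrh = 2πr² + 2·597/r.
S'(r) = 4πr − 2·597/r² = 0 ⇒ r³ = 597/(2π), so r ≈ 4.5632 and h = 2r ≈ 9.1263.
S''(r) = 4π + 4·597/r³ > 0, so this is the minimum; S ≈ 392.4920.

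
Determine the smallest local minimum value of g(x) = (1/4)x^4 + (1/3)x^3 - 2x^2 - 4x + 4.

Critical points: g'(x) = x^3 + x^2 - 4x - 4 vanishes at x = -2, -1, 2.
Second-derivative test with g''(x) = 3x^2 + 2x - 4: g''(-2) = 4 > 0 ⇒ local minimum; g''(-1) = -3 < 0 ⇒ local maximum; g''(2) = 12 > 0 ⇒ local minimum.
So the smallest local minimum value is g(2) = -16/3.

-16/3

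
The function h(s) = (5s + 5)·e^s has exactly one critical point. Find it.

-2

Differentiating with the product rule gives h'(s) = (5s + 10)·e^s. Since e^s > 0, the only critical point is s = -2.
h''(-2) has the same sign as 5 > 0, so this is a local minimum.
h(-2) = (-5)·e^(-2) ≈ -0.6767.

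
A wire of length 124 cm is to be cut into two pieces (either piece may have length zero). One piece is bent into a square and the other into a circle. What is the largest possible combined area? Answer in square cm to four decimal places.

1223.5832

Let x be the length used for the square. Square side x/4; circle radius (124−x)/(2π).
A(x) = (x/4)² + π·((124−x)/(2π))² = x²/16 + (124−x)²/(4π) for 0 ≤ x ≤ 124. A'(x) = x/8 − (124−x)/(2π) = 0 gives x = 4·124/(π+4) ≈ 69.4523.
A'' > 0, so the interior critical point is a minimum; the maximum is at an endpoint. A(0) = 1223.5832 and A(124) = 961.0000, so the largest area is 1223.5832.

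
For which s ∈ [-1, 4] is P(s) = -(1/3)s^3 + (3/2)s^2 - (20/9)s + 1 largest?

-1

The derivative is -s^2 + 3s - 20/9, which vanishes at s = 4/3 and s = 5/3.
Evaluating at the critical points and endpoints: P(-1) = 91/18,  P(4/3) = -7/81,  P(5/3) = -13/162,  P(4) = -47/9.
Hence the absolute maximum is 91/18 at s = -1.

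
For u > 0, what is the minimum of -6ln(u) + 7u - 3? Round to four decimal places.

3.9249

R'(u) = -6/u + 7 = 0 gives u = 6/7.
R''(u) = 6/u², which is positive for u > 0, so this is a local minimum.
R(6/7) = -6·ln(6/7) + 6 - 3 ≈ 3.9249.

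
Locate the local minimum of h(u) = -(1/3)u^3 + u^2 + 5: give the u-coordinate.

h'(u) = -u^2 + 2u = 0 at u = 0, 2.
Since h''(u) = -2u + 2, we get h''(0) = 2 > 0 ⇒ local minimum; h''(2) = -2 < 0 ⇒ local maximum.
So the local minimum value is h(0) = 5.

0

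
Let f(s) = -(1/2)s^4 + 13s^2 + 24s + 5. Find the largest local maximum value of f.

181

Critical points: f'(s) = -2s^3 + 26s + 24 vanishes at s = -3, -1, 4.
Since f''(s) = -6s^2 + 26, we get f''(-3) = -28 < 0 ⇒ local maximum; f''(-1) = 20 > 0 ⇒ local minimum; f''(4) = -70 < 0 ⇒ local maximum.
So the largest local maximum value is f(4) = 181.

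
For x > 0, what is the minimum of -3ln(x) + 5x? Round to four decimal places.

4.5325

P'(x) = -3/x + 5 = 0 gives x = 3/5.
P''(x) = 3/x², which is positive for x > 0, so this is a local minimum.
P(3/5) = -3·ln(3/5) + 3 ≈ 4.5325.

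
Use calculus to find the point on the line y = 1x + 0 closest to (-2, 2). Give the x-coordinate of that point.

0

Minimize D(x)^2 = (x + 2)^2 + (x - 2)^2.
d/dx[D^2] = 2(x + 2) + 2·1·(x - 2) = 0 ⇒ x = 0.
Then y = 0 and the distance is √(8) ≈ 2.8284.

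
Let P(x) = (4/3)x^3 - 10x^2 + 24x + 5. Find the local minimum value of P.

23

Critical points: P'(x) = 4x^2 - 20x + 24 vanishes at x = 2, 3.
Second-derivative test with P''(x) = 8x - 20: P''(2) = -4 < 0 ⇒ local maximum; P''(3) = 4 > 0 ⇒ local minimum.
So the local minimum value is P(3) = 23.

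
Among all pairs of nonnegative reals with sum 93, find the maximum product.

With x + y = 93, the product is P(x) = x(93 − x).
P'(x) = 93 − 2x = 0 gives x = 93/2; P'' = −2 < 0, so this is the maximum.
P = 93/2·93/2 = 8649/4.

8649/4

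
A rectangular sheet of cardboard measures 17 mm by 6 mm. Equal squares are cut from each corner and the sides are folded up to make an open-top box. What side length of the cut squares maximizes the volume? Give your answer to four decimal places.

With cut size x, the volume is V(x) = x(17 − 2x)(6 − 2x) for 0 < x < 3.
V'(x) = 12x^2 − 92x + 102. Setting V'(x) = 0 gives x ≈ 1.3445 (the root in (0, 3)).
V''(x) = 24x − 92 is negative there, so this is the maximum; V ≈ 63.7074.

1.3445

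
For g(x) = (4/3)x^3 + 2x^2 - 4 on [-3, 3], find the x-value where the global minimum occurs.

-3

The derivative is 4x^2 + 4x, which vanishes at x = -1 and x = 0.
Compare values at every candidate in [-3, 3]: g(-3) = -22,  g(-1) = -10/3,  g(0) = -4,  g(3) = 50.
So the minimum is g(-3) = -22.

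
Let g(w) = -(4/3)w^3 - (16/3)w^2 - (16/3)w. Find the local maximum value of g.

128/81

g'(w) = -4w^2 - (32/3)w - 16/3 = 0 at w = -2, -2/3.
Second-derivative test with g''(w) = -8w - 32/3: g''(-2) = 16/3 > 0 ⇒ local minimum; g''(-2/3) = -16/3 < 0 ⇒ local maximum.
So the local maximum value is g(-2/3) = 128/81.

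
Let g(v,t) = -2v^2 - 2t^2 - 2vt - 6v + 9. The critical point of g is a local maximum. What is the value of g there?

15

∂g/∂v = -4v - 2t - 6 = 0 and ∂g/∂t = -2v - 4t = 0, so (v, t) = (-2, 1).
The Hessian has g_{vv} = -4, g_{tt} = -4, g_{vt} = -2, giving D = 12 > 0 with g_{vv} < 0, so the point is a local maximum.
g(-2, 1) = 15.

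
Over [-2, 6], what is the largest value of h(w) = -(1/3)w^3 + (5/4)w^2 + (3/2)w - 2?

h'(w) = -w^2 + (5/2)w + 3/2, which vanishes at w = -1/2 and w = 3.
Candidates: h(-2) = 8/3,  h(-1/2) = -115/48,  h(3) = 19/4,  h(6) = -20.
So the maximum is h(3) = 19/4.

19/4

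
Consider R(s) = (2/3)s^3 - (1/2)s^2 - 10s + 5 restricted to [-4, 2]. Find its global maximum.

53/3

R'(s) = 2s^2 - s - 10, whose only zero in [-4, 2] is s = -2.
Evaluating at the critical points and endpoints: R(-4) = -17/3, R(-2) = 53/3, R(2) = -35/3.
The maximum over the interval is 53/3, attained at s = -2.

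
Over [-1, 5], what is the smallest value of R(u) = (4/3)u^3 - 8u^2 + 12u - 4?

Differentiating, R'(u) = 4u^2 - 16u + 12; which vanishes at u = 1 and u = 3.
Evaluating at the critical points and endpoints: R(-1) = -76/3,  R(1) = 4/3,  R(3) = -4,  R(5) = 68/3.
Hence the absolute minimum is -76/3 at u = -1.

-76/3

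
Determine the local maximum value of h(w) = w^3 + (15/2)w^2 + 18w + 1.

-25/2

Critical points: h'(w) = 3w^2 + 15w + 18 vanishes at w = -3, -2.
h''(w) = 6w + 15. h''(-3) = -3 < 0 ⇒ local maximum; h''(-2) = 3 > 0 ⇒ local minimum.
Thus h has its local maximum at w = -3, with value -25/2.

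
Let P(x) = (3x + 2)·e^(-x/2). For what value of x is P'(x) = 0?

4/3

By the product rule, P'(x) = (-(3/2)x + 2)·e^(-x/2). Since e^(-x/2) > 0, the only critical point is x = 4/3.
P''(4/3) has the same sign as -3/2 < 0, so this is a local maximum.
P(4/3) = (6)·e^(-2/3) ≈ 3.0805.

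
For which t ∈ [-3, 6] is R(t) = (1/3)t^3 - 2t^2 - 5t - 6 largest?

-1

The derivative is t^2 - 4t - 5, which vanishes at t = -1 and t = 5.
Evaluating at the critical points and endpoints: R(-3) = -18,  R(-1) = -10/3,  R(5) = -118/3,  R(6) = -36.
The maximum over the interval is -10/3, attained at t = -1.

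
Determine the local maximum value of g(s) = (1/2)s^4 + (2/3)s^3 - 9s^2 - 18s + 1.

59/6

g'(s) = 2s^3 + 2s^2 - 18s - 18 = 0 at s = -3, -1, 3.
g''(s) = 6s^2 + 4s - 18. g''(-3) = 24 > 0 ⇒ local minimum; g''(-1) = -16 < 0 ⇒ local maximum; g''(3) = 48 > 0 ⇒ local minimum.
The local maximum is g(-1) = 59/6.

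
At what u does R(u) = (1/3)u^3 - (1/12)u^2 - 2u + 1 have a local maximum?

-4/3

R'(u) = u^2 - (1/6)u - 2 = 0 at u = -4/3, 3/2.
Second-derivative test with R''(u) = 2u - 1/6: R''(-4/3) = -17/6 < 0 ⇒ local maximum; R''(3/2) = 17/6 > 0 ⇒ local minimum.
Thus R has its local maximum at u = -4/3, with value 221/81.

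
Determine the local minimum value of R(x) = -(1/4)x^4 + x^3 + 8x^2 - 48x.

Critical points: R'(x) = -x^3 + 3x^2 + 16x - 48 vanishes at x = -4, 3, 4.
R''(x) = -3x^2 + 6x + 16. R''(-4) = -56 < 0 ⇒ local maximum; R''(3) = 7 > 0 ⇒ local minimum; R''(4) = -8 < 0 ⇒ local maximum.
So the local minimum value is R(3) = -261/4.

-261/4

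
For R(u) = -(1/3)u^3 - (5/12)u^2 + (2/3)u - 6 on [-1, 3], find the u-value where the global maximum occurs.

The derivative is -u^2 - (5/6)u + 2/3, whose only zero in [-1, 3] is u = 1/2.
Candidates: R(-1) = -27/4,  R(1/2) = -93/16,  R(3) = -67/4.
The maximum over the interval is -93/16, attained at u = 1/2.

1/2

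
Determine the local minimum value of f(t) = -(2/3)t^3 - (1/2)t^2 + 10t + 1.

-401/24

f'(t) = -2t^2 - t + 10 = 0 at t = -5/2, 2.
Since f''(t) = -4t - 1, we get f''(-5/2) = 9 > 0 ⇒ local minimum; f''(2) = -9 < 0 ⇒ local maximum.
Thus f has its local minimum at t = -5/2, with value -401/24.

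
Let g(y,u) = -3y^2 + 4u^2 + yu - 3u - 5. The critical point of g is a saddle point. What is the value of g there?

∂g/∂y = -6y + u = 0 and ∂g/∂u = y + 8u - 3 = 0, so (y, u) = (3/49, 18/49).
The Hessian has g_{yy} = -6, g_{uu} = 8, g_{yu} = 1, giving D = -49 < 0, so the point is a saddle point.
g(3/49, 18/49) = -272/49.

-272/49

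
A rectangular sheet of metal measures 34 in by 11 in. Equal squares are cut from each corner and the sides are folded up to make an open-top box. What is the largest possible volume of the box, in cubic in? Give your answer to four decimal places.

435.0042

With cut size x, the volume is V(x) = x(34 − 2x)(11 − 2x) for 0 < x < 5.5.
V'(x) = 12x^2 − 180x + 374. Setting V'(x) = 0 gives x ≈ 2.4917 (the root in (0, 5.5)).
V''(x) = 24x − 180 is negative there, so this is the maximum; V ≈ 435.0042.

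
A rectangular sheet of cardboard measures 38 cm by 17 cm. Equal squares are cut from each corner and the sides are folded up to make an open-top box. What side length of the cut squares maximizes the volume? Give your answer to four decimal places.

With cut size x, the volume is V(x) = x(38 − 2x)(17 − 2x) for 0 < x < 8.5.
V'(x) = 12x^2 − 220x + 646. Setting V'(x) = 0 gives x ≈ 3.6717 (the root in (0, 8.5)).
V''(x) = 24x − 220 is negative there, so this is the maximum; V ≈ 1086.9646.

3.6717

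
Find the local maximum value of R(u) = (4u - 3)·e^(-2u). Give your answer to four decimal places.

0.1642

R'(u) = 4·e^(-2u) + (4u - 3)·(-2)·e^(-2u) = (-8u + 10)·e^(-2u). Since e^(-2u) > 0, the only critical point is u = 5/4.
R''(5/4) has the same sign as -8 < 0, so this is a local maximum.
R(5/4) = (2)·e^(-5/2) ≈ 0.1642.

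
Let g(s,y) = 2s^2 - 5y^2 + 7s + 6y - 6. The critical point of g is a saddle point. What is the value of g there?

-413/40

∂g/∂s = 4s + 7 = 0 and ∂g/∂y = -10y + 6 = 0, so (s, y) = (-7/4, 3/5).
The Hessian has g_{ss} = 4, g_{yy} = -10, g_{sy} = 0, giving D = -40 < 0, so the point is a saddle point.
g(-7/4, 3/5) = -413/40.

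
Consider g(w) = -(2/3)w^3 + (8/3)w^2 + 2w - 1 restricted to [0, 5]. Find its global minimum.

-23/3

g'(w) = -2w^2 + (16/3)w + 2, whose only zero in [0, 5] is w = 3.
Candidates: g(0) = -1, g(3) = 11, g(5) = -23/3.
Hence the absolute minimum is -23/3 at w = 5.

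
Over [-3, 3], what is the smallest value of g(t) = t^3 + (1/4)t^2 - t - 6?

The derivative is 3t^2 + (1/2)t - 1, which vanishes at t = -2/3 and t = 1/2.
Evaluating at the critical points and endpoints: g(-3) = -111/4, g(-2/3) = -149/27, g(1/2) = -101/16, g(3) = 81/4.
The minimum over the interval is -111/4, attained at t = -3.

-111/4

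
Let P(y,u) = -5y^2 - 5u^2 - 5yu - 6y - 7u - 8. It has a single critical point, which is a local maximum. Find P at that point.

∂P/∂y = -10y - 5u - 6 = 0 and ∂P/∂u = -5y - 10u - 7 = 0, so (y, u) = (-1/3, -8/15).
The Hessian has P_{yy} = -10, P_{uu} = -10, P_{yu} = -5, giving D = 75 > 0 with P_{yy} < 0, so the point is a local maximum.
P(-1/3, -8/15) = -77/15.

-77/15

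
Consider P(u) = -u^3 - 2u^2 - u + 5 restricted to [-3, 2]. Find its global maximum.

Differentiating, P'(u) = -3u^2 - 4u - 1; which vanishes at u = -1 and u = -1/3.
Candidates: P(-3) = 17,  P(-1) = 5,  P(-1/3) = 139/27,  P(2) = -13.
Hence the absolute maximum is 17 at u = -3.

17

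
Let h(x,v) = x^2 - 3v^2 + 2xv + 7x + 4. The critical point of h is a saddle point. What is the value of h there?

∂h/∂x = 2x + 2v + 7 = 0 and ∂h/∂v = 2x - 6v = 0, so (x, v) = (-21/8, -7/8).
The Hessian has h_{xx} = 2, h_{vv} = -6, h_{xv} = 2, giving D = -16 < 0, so the point is a saddle point.
h(-21/8, -7/8) = -83/16.

-83/16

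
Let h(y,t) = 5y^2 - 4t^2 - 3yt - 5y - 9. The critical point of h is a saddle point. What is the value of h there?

-901/89

∂h/∂y = 10y - 3t - 5 = 0 and ∂h/∂t = -3y - 8t = 0, so (y, t) = (40/89, -15/89).
The Hessian has h_{yy} = 10, h_{tt} = -8, h_{yt} = -3, giving D = -89 < 0, so the point is a saddle point.
h(40/89, -15/89) = -901/89.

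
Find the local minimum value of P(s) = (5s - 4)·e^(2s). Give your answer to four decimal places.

By the product rule, P'(s) = (10s - 3)·e^(2s). Since e^(2s) > 0, the only critical point is s = 3/10.
P''(3/10) has the same sign as 10 > 0, so this is a local minimum.
P(3/10) = (-5/2)·e^(3/5) ≈ -4.5553.

-4.5553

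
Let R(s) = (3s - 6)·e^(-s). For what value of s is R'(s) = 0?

By the product rule, R'(s) = (-3s + 9)·e^(-s). Since e^(-s) > 0, the only critical point is s = 3.
R''(3) has the same sign as -3 < 0, so this is a local maximum.
R(3) = (3)·e^(-3) ≈ 0.1494.

3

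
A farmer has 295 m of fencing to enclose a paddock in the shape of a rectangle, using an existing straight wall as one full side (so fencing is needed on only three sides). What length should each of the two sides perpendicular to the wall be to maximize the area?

Let the sides perpendicular to the wall have length x and the parallel side y, so 2x + y = 295 and the area is A = xy = x(295 − 2x).
A'(x) = 295 − 4x = 0 gives x = 295/4, and A''(x) = −4 < 0 confirms a maximum.
Then y = 295 − 2·295/4 = 295/2 and A = 87025/8.

295/4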